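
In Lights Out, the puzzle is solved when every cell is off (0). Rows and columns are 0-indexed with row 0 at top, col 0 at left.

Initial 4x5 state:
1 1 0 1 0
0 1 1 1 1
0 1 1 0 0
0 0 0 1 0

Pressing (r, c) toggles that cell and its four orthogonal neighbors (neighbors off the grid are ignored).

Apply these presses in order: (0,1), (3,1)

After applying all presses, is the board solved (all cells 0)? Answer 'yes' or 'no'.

Answer: no

Derivation:
After press 1 at (0,1):
0 0 1 1 0
0 0 1 1 1
0 1 1 0 0
0 0 0 1 0

After press 2 at (3,1):
0 0 1 1 0
0 0 1 1 1
0 0 1 0 0
1 1 1 1 0

Lights still on: 10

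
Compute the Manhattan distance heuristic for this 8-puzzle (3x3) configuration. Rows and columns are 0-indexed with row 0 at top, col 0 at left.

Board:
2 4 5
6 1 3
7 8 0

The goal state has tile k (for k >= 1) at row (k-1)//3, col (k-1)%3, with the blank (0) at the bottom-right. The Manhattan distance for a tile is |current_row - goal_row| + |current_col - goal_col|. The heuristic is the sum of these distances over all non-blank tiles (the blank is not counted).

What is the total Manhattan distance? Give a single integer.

Answer: 10

Derivation:
Tile 2: (0,0)->(0,1) = 1
Tile 4: (0,1)->(1,0) = 2
Tile 5: (0,2)->(1,1) = 2
Tile 6: (1,0)->(1,2) = 2
Tile 1: (1,1)->(0,0) = 2
Tile 3: (1,2)->(0,2) = 1
Tile 7: (2,0)->(2,0) = 0
Tile 8: (2,1)->(2,1) = 0
Sum: 1 + 2 + 2 + 2 + 2 + 1 + 0 + 0 = 10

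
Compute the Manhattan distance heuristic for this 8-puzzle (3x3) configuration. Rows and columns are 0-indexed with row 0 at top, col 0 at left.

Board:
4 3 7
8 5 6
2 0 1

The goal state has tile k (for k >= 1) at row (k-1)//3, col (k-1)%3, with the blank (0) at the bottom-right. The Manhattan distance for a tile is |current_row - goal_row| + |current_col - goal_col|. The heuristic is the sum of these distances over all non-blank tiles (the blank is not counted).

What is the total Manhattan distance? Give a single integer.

Answer: 15

Derivation:
Tile 4: (0,0)->(1,0) = 1
Tile 3: (0,1)->(0,2) = 1
Tile 7: (0,2)->(2,0) = 4
Tile 8: (1,0)->(2,1) = 2
Tile 5: (1,1)->(1,1) = 0
Tile 6: (1,2)->(1,2) = 0
Tile 2: (2,0)->(0,1) = 3
Tile 1: (2,2)->(0,0) = 4
Sum: 1 + 1 + 4 + 2 + 0 + 0 + 3 + 4 = 15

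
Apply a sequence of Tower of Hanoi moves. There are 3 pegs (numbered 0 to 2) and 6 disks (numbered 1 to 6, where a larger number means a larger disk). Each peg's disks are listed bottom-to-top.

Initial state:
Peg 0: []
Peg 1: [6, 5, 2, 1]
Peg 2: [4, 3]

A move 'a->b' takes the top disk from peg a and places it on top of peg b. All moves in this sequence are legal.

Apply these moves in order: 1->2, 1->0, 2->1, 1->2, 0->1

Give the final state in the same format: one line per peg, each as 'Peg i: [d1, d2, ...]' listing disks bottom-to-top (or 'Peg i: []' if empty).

After move 1 (1->2):
Peg 0: []
Peg 1: [6, 5, 2]
Peg 2: [4, 3, 1]

After move 2 (1->0):
Peg 0: [2]
Peg 1: [6, 5]
Peg 2: [4, 3, 1]

After move 3 (2->1):
Peg 0: [2]
Peg 1: [6, 5, 1]
Peg 2: [4, 3]

After move 4 (1->2):
Peg 0: [2]
Peg 1: [6, 5]
Peg 2: [4, 3, 1]

After move 5 (0->1):
Peg 0: []
Peg 1: [6, 5, 2]
Peg 2: [4, 3, 1]

Answer: Peg 0: []
Peg 1: [6, 5, 2]
Peg 2: [4, 3, 1]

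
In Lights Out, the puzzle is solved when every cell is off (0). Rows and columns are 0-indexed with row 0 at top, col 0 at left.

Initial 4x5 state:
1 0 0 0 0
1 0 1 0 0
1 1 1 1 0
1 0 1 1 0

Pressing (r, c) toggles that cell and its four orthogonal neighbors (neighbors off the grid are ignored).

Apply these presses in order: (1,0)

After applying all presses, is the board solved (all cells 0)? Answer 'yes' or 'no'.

After press 1 at (1,0):
0 0 0 0 0
0 1 1 0 0
0 1 1 1 0
1 0 1 1 0

Lights still on: 8

Answer: no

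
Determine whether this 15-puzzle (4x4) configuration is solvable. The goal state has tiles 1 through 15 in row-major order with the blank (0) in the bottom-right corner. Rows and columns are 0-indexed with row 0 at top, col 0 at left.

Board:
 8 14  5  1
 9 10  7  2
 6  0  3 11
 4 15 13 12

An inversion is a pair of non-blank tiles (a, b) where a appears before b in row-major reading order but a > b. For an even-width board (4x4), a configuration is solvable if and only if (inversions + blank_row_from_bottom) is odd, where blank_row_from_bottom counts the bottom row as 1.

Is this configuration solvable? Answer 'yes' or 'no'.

Inversions: 43
Blank is in row 2 (0-indexed from top), which is row 2 counting from the bottom (bottom = 1).
43 + 2 = 45, which is odd, so the puzzle is solvable.

Answer: yes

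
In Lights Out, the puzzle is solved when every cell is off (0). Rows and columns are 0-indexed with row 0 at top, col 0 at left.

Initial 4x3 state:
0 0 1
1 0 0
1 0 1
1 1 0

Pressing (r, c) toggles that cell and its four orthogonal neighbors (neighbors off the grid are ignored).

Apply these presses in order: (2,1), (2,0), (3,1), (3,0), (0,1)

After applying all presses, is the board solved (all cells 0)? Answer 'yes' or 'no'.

Answer: no

Derivation:
After press 1 at (2,1):
0 0 1
1 1 0
0 1 0
1 0 0

After press 2 at (2,0):
0 0 1
0 1 0
1 0 0
0 0 0

After press 3 at (3,1):
0 0 1
0 1 0
1 1 0
1 1 1

After press 4 at (3,0):
0 0 1
0 1 0
0 1 0
0 0 1

After press 5 at (0,1):
1 1 0
0 0 0
0 1 0
0 0 1

Lights still on: 4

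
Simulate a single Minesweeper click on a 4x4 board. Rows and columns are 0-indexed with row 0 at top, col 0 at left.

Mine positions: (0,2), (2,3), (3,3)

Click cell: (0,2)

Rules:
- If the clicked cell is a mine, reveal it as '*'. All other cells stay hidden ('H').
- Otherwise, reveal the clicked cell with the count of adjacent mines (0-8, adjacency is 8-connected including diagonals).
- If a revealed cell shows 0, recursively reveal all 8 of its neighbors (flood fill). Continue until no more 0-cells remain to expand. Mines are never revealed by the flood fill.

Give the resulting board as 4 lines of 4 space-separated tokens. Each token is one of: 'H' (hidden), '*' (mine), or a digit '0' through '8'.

H H * H
H H H H
H H H H
H H H H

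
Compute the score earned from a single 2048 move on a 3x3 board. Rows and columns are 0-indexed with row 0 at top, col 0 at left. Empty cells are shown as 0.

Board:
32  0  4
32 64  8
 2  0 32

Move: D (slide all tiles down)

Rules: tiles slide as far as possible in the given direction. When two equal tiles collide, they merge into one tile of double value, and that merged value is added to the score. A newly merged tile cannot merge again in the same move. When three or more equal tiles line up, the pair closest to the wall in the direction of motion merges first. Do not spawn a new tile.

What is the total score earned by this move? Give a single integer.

Answer: 64

Derivation:
Slide down:
col 0: [32, 32, 2] -> [0, 64, 2]  score +64 (running 64)
col 1: [0, 64, 0] -> [0, 0, 64]  score +0 (running 64)
col 2: [4, 8, 32] -> [4, 8, 32]  score +0 (running 64)
Board after move:
 0  0  4
64  0  8
 2 64 32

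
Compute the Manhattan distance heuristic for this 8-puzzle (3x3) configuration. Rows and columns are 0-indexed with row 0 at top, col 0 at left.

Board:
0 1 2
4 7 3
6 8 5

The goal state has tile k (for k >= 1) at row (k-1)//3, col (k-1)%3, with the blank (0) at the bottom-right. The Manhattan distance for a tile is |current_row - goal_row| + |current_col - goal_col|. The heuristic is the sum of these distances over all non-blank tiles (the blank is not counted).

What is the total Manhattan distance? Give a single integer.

Tile 1: (0,1)->(0,0) = 1
Tile 2: (0,2)->(0,1) = 1
Tile 4: (1,0)->(1,0) = 0
Tile 7: (1,1)->(2,0) = 2
Tile 3: (1,2)->(0,2) = 1
Tile 6: (2,0)->(1,2) = 3
Tile 8: (2,1)->(2,1) = 0
Tile 5: (2,2)->(1,1) = 2
Sum: 1 + 1 + 0 + 2 + 1 + 3 + 0 + 2 = 10

Answer: 10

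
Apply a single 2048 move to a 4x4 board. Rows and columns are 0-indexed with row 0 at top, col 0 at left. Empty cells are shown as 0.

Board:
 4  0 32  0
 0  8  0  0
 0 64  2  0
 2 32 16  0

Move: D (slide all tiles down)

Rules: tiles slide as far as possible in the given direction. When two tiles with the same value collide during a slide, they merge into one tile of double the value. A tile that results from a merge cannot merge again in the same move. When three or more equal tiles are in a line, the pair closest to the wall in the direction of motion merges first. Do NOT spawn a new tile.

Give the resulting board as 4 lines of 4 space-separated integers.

Answer:  0  0  0  0
 0  8 32  0
 4 64  2  0
 2 32 16  0

Derivation:
Slide down:
col 0: [4, 0, 0, 2] -> [0, 0, 4, 2]
col 1: [0, 8, 64, 32] -> [0, 8, 64, 32]
col 2: [32, 0, 2, 16] -> [0, 32, 2, 16]
col 3: [0, 0, 0, 0] -> [0, 0, 0, 0]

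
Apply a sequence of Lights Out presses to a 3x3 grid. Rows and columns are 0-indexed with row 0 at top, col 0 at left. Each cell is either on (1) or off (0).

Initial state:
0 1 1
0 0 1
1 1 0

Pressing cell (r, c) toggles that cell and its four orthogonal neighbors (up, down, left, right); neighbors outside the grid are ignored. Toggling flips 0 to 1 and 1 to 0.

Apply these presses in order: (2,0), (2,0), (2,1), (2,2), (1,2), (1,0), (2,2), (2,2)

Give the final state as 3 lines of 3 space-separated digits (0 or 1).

After press 1 at (2,0):
0 1 1
1 0 1
0 0 0

After press 2 at (2,0):
0 1 1
0 0 1
1 1 0

After press 3 at (2,1):
0 1 1
0 1 1
0 0 1

After press 4 at (2,2):
0 1 1
0 1 0
0 1 0

After press 5 at (1,2):
0 1 0
0 0 1
0 1 1

After press 6 at (1,0):
1 1 0
1 1 1
1 1 1

After press 7 at (2,2):
1 1 0
1 1 0
1 0 0

After press 8 at (2,2):
1 1 0
1 1 1
1 1 1

Answer: 1 1 0
1 1 1
1 1 1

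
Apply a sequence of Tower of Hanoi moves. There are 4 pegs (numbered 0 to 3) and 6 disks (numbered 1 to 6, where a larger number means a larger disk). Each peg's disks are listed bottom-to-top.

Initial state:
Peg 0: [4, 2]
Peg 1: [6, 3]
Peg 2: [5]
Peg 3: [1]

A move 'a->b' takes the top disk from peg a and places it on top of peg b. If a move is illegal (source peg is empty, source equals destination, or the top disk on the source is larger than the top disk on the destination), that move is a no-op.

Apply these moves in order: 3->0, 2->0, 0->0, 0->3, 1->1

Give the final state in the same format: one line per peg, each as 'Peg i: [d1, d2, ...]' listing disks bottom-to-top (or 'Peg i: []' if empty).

After move 1 (3->0):
Peg 0: [4, 2, 1]
Peg 1: [6, 3]
Peg 2: [5]
Peg 3: []

After move 2 (2->0):
Peg 0: [4, 2, 1]
Peg 1: [6, 3]
Peg 2: [5]
Peg 3: []

After move 3 (0->0):
Peg 0: [4, 2, 1]
Peg 1: [6, 3]
Peg 2: [5]
Peg 3: []

After move 4 (0->3):
Peg 0: [4, 2]
Peg 1: [6, 3]
Peg 2: [5]
Peg 3: [1]

After move 5 (1->1):
Peg 0: [4, 2]
Peg 1: [6, 3]
Peg 2: [5]
Peg 3: [1]

Answer: Peg 0: [4, 2]
Peg 1: [6, 3]
Peg 2: [5]
Peg 3: [1]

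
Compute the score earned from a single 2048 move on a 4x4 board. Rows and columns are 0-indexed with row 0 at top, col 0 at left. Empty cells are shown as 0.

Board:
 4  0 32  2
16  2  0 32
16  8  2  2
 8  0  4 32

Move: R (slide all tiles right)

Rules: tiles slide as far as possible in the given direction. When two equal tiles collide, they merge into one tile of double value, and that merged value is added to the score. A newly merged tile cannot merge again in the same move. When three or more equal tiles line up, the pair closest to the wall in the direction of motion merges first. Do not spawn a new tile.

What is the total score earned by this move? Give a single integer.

Slide right:
row 0: [4, 0, 32, 2] -> [0, 4, 32, 2]  score +0 (running 0)
row 1: [16, 2, 0, 32] -> [0, 16, 2, 32]  score +0 (running 0)
row 2: [16, 8, 2, 2] -> [0, 16, 8, 4]  score +4 (running 4)
row 3: [8, 0, 4, 32] -> [0, 8, 4, 32]  score +0 (running 4)
Board after move:
 0  4 32  2
 0 16  2 32
 0 16  8  4
 0  8  4 32

Answer: 4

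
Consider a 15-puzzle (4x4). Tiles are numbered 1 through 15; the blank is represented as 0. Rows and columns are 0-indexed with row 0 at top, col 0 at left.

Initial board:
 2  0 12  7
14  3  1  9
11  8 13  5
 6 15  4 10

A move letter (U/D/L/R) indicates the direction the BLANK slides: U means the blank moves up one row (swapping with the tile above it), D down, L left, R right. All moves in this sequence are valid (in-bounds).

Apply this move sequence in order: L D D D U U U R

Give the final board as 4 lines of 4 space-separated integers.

After move 1 (L):
 0  2 12  7
14  3  1  9
11  8 13  5
 6 15  4 10

After move 2 (D):
14  2 12  7
 0  3  1  9
11  8 13  5
 6 15  4 10

After move 3 (D):
14  2 12  7
11  3  1  9
 0  8 13  5
 6 15  4 10

After move 4 (D):
14  2 12  7
11  3  1  9
 6  8 13  5
 0 15  4 10

After move 5 (U):
14  2 12  7
11  3  1  9
 0  8 13  5
 6 15  4 10

After move 6 (U):
14  2 12  7
 0  3  1  9
11  8 13  5
 6 15  4 10

After move 7 (U):
 0  2 12  7
14  3  1  9
11  8 13  5
 6 15  4 10

After move 8 (R):
 2  0 12  7
14  3  1  9
11  8 13  5
 6 15  4 10

Answer:  2  0 12  7
14  3  1  9
11  8 13  5
 6 15  4 10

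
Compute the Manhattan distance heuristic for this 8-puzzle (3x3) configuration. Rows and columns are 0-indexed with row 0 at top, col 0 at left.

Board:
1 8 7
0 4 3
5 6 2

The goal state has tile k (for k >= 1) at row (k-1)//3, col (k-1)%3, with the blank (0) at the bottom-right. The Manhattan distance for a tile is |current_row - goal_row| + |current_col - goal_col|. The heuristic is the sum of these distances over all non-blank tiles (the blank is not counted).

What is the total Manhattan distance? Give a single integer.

Answer: 15

Derivation:
Tile 1: (0,0)->(0,0) = 0
Tile 8: (0,1)->(2,1) = 2
Tile 7: (0,2)->(2,0) = 4
Tile 4: (1,1)->(1,0) = 1
Tile 3: (1,2)->(0,2) = 1
Tile 5: (2,0)->(1,1) = 2
Tile 6: (2,1)->(1,2) = 2
Tile 2: (2,2)->(0,1) = 3
Sum: 0 + 2 + 4 + 1 + 1 + 2 + 2 + 3 = 15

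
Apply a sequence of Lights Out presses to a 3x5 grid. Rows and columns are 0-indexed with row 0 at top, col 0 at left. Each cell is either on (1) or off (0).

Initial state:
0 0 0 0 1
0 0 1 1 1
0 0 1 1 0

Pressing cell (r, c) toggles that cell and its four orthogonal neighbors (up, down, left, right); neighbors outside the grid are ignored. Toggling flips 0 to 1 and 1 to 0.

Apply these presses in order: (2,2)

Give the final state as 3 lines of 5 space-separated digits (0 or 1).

Answer: 0 0 0 0 1
0 0 0 1 1
0 1 0 0 0

Derivation:
After press 1 at (2,2):
0 0 0 0 1
0 0 0 1 1
0 1 0 0 0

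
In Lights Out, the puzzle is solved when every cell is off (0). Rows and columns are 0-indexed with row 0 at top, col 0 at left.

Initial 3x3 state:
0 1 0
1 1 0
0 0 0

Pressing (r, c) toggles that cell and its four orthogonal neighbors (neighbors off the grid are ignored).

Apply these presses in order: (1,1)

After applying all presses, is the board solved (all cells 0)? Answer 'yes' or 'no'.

Answer: no

Derivation:
After press 1 at (1,1):
0 0 0
0 0 1
0 1 0

Lights still on: 2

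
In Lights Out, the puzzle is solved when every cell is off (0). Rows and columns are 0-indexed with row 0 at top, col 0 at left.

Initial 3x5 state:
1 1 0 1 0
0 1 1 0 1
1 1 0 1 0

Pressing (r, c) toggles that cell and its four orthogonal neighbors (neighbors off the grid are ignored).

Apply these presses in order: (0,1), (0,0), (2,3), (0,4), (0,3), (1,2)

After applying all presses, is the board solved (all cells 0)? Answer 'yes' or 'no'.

Answer: no

Derivation:
After press 1 at (0,1):
0 0 1 1 0
0 0 1 0 1
1 1 0 1 0

After press 2 at (0,0):
1 1 1 1 0
1 0 1 0 1
1 1 0 1 0

After press 3 at (2,3):
1 1 1 1 0
1 0 1 1 1
1 1 1 0 1

After press 4 at (0,4):
1 1 1 0 1
1 0 1 1 0
1 1 1 0 1

After press 5 at (0,3):
1 1 0 1 0
1 0 1 0 0
1 1 1 0 1

After press 6 at (1,2):
1 1 1 1 0
1 1 0 1 0
1 1 0 0 1

Lights still on: 10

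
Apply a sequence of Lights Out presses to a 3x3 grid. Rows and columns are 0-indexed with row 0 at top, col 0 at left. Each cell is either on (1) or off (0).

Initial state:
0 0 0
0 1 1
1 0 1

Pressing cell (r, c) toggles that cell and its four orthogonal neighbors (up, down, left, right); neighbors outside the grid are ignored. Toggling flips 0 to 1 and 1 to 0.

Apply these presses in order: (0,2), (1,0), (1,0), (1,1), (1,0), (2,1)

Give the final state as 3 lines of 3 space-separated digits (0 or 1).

After press 1 at (0,2):
0 1 1
0 1 0
1 0 1

After press 2 at (1,0):
1 1 1
1 0 0
0 0 1

After press 3 at (1,0):
0 1 1
0 1 0
1 0 1

After press 4 at (1,1):
0 0 1
1 0 1
1 1 1

After press 5 at (1,0):
1 0 1
0 1 1
0 1 1

After press 6 at (2,1):
1 0 1
0 0 1
1 0 0

Answer: 1 0 1
0 0 1
1 0 0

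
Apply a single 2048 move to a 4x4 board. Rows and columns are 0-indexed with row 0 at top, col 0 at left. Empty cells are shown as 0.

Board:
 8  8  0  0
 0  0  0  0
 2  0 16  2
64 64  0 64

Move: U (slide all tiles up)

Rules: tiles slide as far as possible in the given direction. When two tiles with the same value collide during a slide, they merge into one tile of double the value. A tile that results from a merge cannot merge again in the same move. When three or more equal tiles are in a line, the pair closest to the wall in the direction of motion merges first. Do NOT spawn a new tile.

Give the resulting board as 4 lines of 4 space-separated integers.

Answer:  8  8 16  2
 2 64  0 64
64  0  0  0
 0  0  0  0

Derivation:
Slide up:
col 0: [8, 0, 2, 64] -> [8, 2, 64, 0]
col 1: [8, 0, 0, 64] -> [8, 64, 0, 0]
col 2: [0, 0, 16, 0] -> [16, 0, 0, 0]
col 3: [0, 0, 2, 64] -> [2, 64, 0, 0]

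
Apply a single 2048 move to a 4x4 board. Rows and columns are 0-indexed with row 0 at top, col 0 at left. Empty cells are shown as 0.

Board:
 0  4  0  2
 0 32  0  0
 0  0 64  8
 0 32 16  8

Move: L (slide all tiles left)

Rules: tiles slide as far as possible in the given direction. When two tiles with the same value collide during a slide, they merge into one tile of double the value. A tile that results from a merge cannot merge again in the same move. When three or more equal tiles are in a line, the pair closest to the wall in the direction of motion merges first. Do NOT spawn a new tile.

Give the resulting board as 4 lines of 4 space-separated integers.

Answer:  4  2  0  0
32  0  0  0
64  8  0  0
32 16  8  0

Derivation:
Slide left:
row 0: [0, 4, 0, 2] -> [4, 2, 0, 0]
row 1: [0, 32, 0, 0] -> [32, 0, 0, 0]
row 2: [0, 0, 64, 8] -> [64, 8, 0, 0]
row 3: [0, 32, 16, 8] -> [32, 16, 8, 0]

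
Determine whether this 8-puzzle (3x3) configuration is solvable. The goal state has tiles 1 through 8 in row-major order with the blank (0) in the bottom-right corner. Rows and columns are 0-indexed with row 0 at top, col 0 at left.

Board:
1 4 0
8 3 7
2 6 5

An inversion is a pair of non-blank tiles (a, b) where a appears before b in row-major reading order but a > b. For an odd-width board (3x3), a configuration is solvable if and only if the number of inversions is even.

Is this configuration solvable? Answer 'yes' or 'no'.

Inversions (pairs i<j in row-major order where tile[i] > tile[j] > 0): 12
12 is even, so the puzzle is solvable.

Answer: yes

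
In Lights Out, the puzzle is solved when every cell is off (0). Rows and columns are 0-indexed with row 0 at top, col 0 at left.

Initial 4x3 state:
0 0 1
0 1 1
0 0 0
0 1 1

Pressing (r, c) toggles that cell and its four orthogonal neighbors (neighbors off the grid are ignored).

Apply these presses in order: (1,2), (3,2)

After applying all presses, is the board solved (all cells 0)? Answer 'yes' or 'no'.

After press 1 at (1,2):
0 0 0
0 0 0
0 0 1
0 1 1

After press 2 at (3,2):
0 0 0
0 0 0
0 0 0
0 0 0

Lights still on: 0

Answer: yes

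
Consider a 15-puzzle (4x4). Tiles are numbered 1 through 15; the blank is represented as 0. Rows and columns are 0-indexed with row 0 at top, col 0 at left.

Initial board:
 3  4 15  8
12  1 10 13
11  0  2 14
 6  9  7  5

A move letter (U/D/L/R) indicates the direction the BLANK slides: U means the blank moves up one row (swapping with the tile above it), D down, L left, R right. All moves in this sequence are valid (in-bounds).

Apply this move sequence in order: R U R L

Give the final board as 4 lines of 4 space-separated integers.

After move 1 (R):
 3  4 15  8
12  1 10 13
11  2  0 14
 6  9  7  5

After move 2 (U):
 3  4 15  8
12  1  0 13
11  2 10 14
 6  9  7  5

After move 3 (R):
 3  4 15  8
12  1 13  0
11  2 10 14
 6  9  7  5

After move 4 (L):
 3  4 15  8
12  1  0 13
11  2 10 14
 6  9  7  5

Answer:  3  4 15  8
12  1  0 13
11  2 10 14
 6  9  7  5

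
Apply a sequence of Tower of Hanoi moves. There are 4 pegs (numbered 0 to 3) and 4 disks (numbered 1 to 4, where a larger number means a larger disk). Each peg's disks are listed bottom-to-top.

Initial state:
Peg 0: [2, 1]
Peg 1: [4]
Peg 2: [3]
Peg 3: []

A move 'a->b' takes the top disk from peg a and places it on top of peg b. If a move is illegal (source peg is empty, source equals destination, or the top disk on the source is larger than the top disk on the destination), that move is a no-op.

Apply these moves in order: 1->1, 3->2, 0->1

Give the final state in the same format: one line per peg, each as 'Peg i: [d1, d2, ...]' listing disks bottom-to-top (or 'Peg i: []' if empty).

After move 1 (1->1):
Peg 0: [2, 1]
Peg 1: [4]
Peg 2: [3]
Peg 3: []

After move 2 (3->2):
Peg 0: [2, 1]
Peg 1: [4]
Peg 2: [3]
Peg 3: []

After move 3 (0->1):
Peg 0: [2]
Peg 1: [4, 1]
Peg 2: [3]
Peg 3: []

Answer: Peg 0: [2]
Peg 1: [4, 1]
Peg 2: [3]
Peg 3: []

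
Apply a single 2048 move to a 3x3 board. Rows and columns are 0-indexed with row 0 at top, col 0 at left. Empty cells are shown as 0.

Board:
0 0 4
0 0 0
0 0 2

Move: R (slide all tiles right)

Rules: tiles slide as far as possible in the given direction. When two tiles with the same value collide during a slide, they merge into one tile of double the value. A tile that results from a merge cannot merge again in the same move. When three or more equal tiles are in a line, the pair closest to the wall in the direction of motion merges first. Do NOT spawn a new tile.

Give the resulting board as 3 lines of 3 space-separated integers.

Slide right:
row 0: [0, 0, 4] -> [0, 0, 4]
row 1: [0, 0, 0] -> [0, 0, 0]
row 2: [0, 0, 2] -> [0, 0, 2]

Answer: 0 0 4
0 0 0
0 0 2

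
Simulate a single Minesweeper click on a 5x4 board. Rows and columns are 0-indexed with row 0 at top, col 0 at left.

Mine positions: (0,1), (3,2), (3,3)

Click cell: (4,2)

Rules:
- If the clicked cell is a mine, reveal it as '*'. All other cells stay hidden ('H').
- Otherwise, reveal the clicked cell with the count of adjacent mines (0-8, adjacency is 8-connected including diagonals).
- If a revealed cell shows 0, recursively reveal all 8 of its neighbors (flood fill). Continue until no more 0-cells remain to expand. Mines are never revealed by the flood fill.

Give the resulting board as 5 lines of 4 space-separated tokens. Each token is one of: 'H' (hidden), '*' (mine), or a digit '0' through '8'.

H H H H
H H H H
H H H H
H H H H
H H 2 H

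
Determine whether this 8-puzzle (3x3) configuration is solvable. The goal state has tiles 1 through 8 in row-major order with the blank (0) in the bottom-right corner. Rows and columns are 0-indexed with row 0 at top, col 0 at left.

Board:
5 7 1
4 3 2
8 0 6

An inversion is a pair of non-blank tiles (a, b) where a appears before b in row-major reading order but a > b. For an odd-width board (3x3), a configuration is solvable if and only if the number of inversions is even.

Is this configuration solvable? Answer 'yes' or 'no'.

Inversions (pairs i<j in row-major order where tile[i] > tile[j] > 0): 13
13 is odd, so the puzzle is not solvable.

Answer: no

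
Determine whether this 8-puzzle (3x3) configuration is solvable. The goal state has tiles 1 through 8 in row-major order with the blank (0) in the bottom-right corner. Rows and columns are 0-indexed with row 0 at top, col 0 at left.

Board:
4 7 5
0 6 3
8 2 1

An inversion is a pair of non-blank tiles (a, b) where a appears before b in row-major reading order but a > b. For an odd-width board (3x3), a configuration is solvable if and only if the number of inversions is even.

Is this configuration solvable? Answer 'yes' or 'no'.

Inversions (pairs i<j in row-major order where tile[i] > tile[j] > 0): 19
19 is odd, so the puzzle is not solvable.

Answer: no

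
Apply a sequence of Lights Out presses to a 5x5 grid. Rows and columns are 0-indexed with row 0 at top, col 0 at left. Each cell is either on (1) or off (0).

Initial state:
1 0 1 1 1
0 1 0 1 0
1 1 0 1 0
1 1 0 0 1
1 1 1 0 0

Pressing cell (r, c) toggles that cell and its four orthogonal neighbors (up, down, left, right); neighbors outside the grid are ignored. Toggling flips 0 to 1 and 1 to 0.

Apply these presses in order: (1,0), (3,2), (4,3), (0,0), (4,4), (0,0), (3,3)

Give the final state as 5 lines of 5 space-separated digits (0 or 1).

Answer: 0 0 1 1 1
1 0 0 1 0
0 1 1 0 0
1 0 0 1 1
1 1 1 1 0

Derivation:
After press 1 at (1,0):
0 0 1 1 1
1 0 0 1 0
0 1 0 1 0
1 1 0 0 1
1 1 1 0 0

After press 2 at (3,2):
0 0 1 1 1
1 0 0 1 0
0 1 1 1 0
1 0 1 1 1
1 1 0 0 0

After press 3 at (4,3):
0 0 1 1 1
1 0 0 1 0
0 1 1 1 0
1 0 1 0 1
1 1 1 1 1

After press 4 at (0,0):
1 1 1 1 1
0 0 0 1 0
0 1 1 1 0
1 0 1 0 1
1 1 1 1 1

After press 5 at (4,4):
1 1 1 1 1
0 0 0 1 0
0 1 1 1 0
1 0 1 0 0
1 1 1 0 0

After press 6 at (0,0):
0 0 1 1 1
1 0 0 1 0
0 1 1 1 0
1 0 1 0 0
1 1 1 0 0

After press 7 at (3,3):
0 0 1 1 1
1 0 0 1 0
0 1 1 0 0
1 0 0 1 1
1 1 1 1 0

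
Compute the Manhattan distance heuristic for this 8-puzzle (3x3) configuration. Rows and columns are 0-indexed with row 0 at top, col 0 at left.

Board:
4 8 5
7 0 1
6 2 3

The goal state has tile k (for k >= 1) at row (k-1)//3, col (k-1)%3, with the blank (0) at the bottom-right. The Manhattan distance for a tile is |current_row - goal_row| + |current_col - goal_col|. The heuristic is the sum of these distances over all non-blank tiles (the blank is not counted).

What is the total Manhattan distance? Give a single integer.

Tile 4: at (0,0), goal (1,0), distance |0-1|+|0-0| = 1
Tile 8: at (0,1), goal (2,1), distance |0-2|+|1-1| = 2
Tile 5: at (0,2), goal (1,1), distance |0-1|+|2-1| = 2
Tile 7: at (1,0), goal (2,0), distance |1-2|+|0-0| = 1
Tile 1: at (1,2), goal (0,0), distance |1-0|+|2-0| = 3
Tile 6: at (2,0), goal (1,2), distance |2-1|+|0-2| = 3
Tile 2: at (2,1), goal (0,1), distance |2-0|+|1-1| = 2
Tile 3: at (2,2), goal (0,2), distance |2-0|+|2-2| = 2
Sum: 1 + 2 + 2 + 1 + 3 + 3 + 2 + 2 = 16

Answer: 16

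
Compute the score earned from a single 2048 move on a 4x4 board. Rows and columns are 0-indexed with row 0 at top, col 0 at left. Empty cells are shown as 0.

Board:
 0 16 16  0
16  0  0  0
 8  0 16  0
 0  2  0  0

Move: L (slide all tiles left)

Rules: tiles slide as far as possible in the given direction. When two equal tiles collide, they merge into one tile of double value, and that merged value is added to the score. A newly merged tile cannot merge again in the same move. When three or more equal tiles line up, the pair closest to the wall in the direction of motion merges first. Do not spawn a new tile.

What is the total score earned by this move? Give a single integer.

Slide left:
row 0: [0, 16, 16, 0] -> [32, 0, 0, 0]  score +32 (running 32)
row 1: [16, 0, 0, 0] -> [16, 0, 0, 0]  score +0 (running 32)
row 2: [8, 0, 16, 0] -> [8, 16, 0, 0]  score +0 (running 32)
row 3: [0, 2, 0, 0] -> [2, 0, 0, 0]  score +0 (running 32)
Board after move:
32  0  0  0
16  0  0  0
 8 16  0  0
 2  0  0  0

Answer: 32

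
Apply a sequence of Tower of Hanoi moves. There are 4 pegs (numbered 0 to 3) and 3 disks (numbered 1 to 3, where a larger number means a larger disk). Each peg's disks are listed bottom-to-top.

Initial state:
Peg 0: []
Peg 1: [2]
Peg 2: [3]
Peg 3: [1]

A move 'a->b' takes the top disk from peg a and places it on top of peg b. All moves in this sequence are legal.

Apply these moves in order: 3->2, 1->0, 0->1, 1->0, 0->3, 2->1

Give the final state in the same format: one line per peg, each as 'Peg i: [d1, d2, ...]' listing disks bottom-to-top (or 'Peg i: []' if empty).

After move 1 (3->2):
Peg 0: []
Peg 1: [2]
Peg 2: [3, 1]
Peg 3: []

After move 2 (1->0):
Peg 0: [2]
Peg 1: []
Peg 2: [3, 1]
Peg 3: []

After move 3 (0->1):
Peg 0: []
Peg 1: [2]
Peg 2: [3, 1]
Peg 3: []

After move 4 (1->0):
Peg 0: [2]
Peg 1: []
Peg 2: [3, 1]
Peg 3: []

After move 5 (0->3):
Peg 0: []
Peg 1: []
Peg 2: [3, 1]
Peg 3: [2]

After move 6 (2->1):
Peg 0: []
Peg 1: [1]
Peg 2: [3]
Peg 3: [2]

Answer: Peg 0: []
Peg 1: [1]
Peg 2: [3]
Peg 3: [2]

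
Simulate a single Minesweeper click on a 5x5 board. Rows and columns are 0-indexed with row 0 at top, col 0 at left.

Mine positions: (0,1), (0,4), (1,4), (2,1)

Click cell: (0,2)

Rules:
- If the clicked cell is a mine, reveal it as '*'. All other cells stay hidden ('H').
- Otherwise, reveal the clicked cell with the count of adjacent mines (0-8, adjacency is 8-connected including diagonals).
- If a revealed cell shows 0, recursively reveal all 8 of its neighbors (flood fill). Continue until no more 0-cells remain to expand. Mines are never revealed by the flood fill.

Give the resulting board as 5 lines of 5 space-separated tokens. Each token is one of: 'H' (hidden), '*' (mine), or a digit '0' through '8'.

H H 1 H H
H H H H H
H H H H H
H H H H H
H H H H H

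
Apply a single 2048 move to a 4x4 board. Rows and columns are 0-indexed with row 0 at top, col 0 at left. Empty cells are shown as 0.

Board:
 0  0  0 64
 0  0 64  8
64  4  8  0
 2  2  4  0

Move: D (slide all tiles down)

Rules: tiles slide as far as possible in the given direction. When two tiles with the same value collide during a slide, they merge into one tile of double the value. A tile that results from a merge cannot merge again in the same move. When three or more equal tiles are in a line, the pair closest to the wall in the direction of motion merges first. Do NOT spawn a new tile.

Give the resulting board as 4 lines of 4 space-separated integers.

Answer:  0  0  0  0
 0  0 64  0
64  4  8 64
 2  2  4  8

Derivation:
Slide down:
col 0: [0, 0, 64, 2] -> [0, 0, 64, 2]
col 1: [0, 0, 4, 2] -> [0, 0, 4, 2]
col 2: [0, 64, 8, 4] -> [0, 64, 8, 4]
col 3: [64, 8, 0, 0] -> [0, 0, 64, 8]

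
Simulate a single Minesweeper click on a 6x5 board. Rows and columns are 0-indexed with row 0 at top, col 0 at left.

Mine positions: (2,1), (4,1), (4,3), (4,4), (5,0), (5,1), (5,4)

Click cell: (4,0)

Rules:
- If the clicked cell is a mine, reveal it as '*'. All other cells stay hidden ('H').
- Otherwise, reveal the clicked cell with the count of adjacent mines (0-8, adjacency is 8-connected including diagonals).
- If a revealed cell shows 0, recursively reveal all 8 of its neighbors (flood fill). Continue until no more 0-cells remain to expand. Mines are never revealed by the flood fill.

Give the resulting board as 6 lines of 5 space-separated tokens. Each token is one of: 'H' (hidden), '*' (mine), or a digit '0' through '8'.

H H H H H
H H H H H
H H H H H
H H H H H
3 H H H H
H H H H H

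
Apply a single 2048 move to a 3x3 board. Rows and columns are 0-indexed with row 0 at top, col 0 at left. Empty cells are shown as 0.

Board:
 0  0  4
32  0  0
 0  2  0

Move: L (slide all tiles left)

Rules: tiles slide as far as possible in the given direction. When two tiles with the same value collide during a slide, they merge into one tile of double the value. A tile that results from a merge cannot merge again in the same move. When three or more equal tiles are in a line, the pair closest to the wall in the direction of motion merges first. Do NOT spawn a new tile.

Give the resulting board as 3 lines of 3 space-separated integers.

Answer:  4  0  0
32  0  0
 2  0  0

Derivation:
Slide left:
row 0: [0, 0, 4] -> [4, 0, 0]
row 1: [32, 0, 0] -> [32, 0, 0]
row 2: [0, 2, 0] -> [2, 0, 0]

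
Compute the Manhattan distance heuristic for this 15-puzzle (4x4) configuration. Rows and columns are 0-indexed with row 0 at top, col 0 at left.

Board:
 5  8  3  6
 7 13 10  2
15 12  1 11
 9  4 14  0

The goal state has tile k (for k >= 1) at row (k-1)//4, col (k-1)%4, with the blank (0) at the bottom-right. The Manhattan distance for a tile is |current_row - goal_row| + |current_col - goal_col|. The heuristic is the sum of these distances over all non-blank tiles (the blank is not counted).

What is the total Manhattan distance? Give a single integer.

Answer: 34

Derivation:
Tile 5: at (0,0), goal (1,0), distance |0-1|+|0-0| = 1
Tile 8: at (0,1), goal (1,3), distance |0-1|+|1-3| = 3
Tile 3: at (0,2), goal (0,2), distance |0-0|+|2-2| = 0
Tile 6: at (0,3), goal (1,1), distance |0-1|+|3-1| = 3
Tile 7: at (1,0), goal (1,2), distance |1-1|+|0-2| = 2
Tile 13: at (1,1), goal (3,0), distance |1-3|+|1-0| = 3
Tile 10: at (1,2), goal (2,1), distance |1-2|+|2-1| = 2
Tile 2: at (1,3), goal (0,1), distance |1-0|+|3-1| = 3
Tile 15: at (2,0), goal (3,2), distance |2-3|+|0-2| = 3
Tile 12: at (2,1), goal (2,3), distance |2-2|+|1-3| = 2
Tile 1: at (2,2), goal (0,0), distance |2-0|+|2-0| = 4
Tile 11: at (2,3), goal (2,2), distance |2-2|+|3-2| = 1
Tile 9: at (3,0), goal (2,0), distance |3-2|+|0-0| = 1
Tile 4: at (3,1), goal (0,3), distance |3-0|+|1-3| = 5
Tile 14: at (3,2), goal (3,1), distance |3-3|+|2-1| = 1
Sum: 1 + 3 + 0 + 3 + 2 + 3 + 2 + 3 + 3 + 2 + 4 + 1 + 1 + 5 + 1 = 34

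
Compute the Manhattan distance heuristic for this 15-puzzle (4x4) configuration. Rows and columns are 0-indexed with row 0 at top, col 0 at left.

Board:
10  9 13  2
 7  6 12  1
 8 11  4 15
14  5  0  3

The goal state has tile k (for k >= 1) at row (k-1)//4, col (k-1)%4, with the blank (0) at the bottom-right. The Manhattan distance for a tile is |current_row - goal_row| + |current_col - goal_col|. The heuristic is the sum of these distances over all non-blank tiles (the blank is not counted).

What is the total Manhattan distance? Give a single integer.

Tile 10: (0,0)->(2,1) = 3
Tile 9: (0,1)->(2,0) = 3
Tile 13: (0,2)->(3,0) = 5
Tile 2: (0,3)->(0,1) = 2
Tile 7: (1,0)->(1,2) = 2
Tile 6: (1,1)->(1,1) = 0
Tile 12: (1,2)->(2,3) = 2
Tile 1: (1,3)->(0,0) = 4
Tile 8: (2,0)->(1,3) = 4
Tile 11: (2,1)->(2,2) = 1
Tile 4: (2,2)->(0,3) = 3
Tile 15: (2,3)->(3,2) = 2
Tile 14: (3,0)->(3,1) = 1
Tile 5: (3,1)->(1,0) = 3
Tile 3: (3,3)->(0,2) = 4
Sum: 3 + 3 + 5 + 2 + 2 + 0 + 2 + 4 + 4 + 1 + 3 + 2 + 1 + 3 + 4 = 39

Answer: 39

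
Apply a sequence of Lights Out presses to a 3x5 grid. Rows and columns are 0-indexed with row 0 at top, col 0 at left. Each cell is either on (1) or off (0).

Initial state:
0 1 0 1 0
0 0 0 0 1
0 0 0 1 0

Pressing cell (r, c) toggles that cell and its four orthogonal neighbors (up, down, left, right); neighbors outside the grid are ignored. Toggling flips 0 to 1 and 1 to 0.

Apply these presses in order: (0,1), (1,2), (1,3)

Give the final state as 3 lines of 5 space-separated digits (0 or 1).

Answer: 1 0 0 0 0
0 0 0 0 0
0 0 1 0 0

Derivation:
After press 1 at (0,1):
1 0 1 1 0
0 1 0 0 1
0 0 0 1 0

After press 2 at (1,2):
1 0 0 1 0
0 0 1 1 1
0 0 1 1 0

After press 3 at (1,3):
1 0 0 0 0
0 0 0 0 0
0 0 1 0 0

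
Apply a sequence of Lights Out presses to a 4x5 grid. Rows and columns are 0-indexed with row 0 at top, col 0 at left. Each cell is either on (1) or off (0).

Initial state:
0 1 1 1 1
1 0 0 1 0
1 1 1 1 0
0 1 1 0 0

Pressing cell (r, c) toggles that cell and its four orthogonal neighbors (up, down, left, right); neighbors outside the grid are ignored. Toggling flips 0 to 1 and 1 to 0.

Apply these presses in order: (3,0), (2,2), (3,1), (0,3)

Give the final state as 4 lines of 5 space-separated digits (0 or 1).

After press 1 at (3,0):
0 1 1 1 1
1 0 0 1 0
0 1 1 1 0
1 0 1 0 0

After press 2 at (2,2):
0 1 1 1 1
1 0 1 1 0
0 0 0 0 0
1 0 0 0 0

After press 3 at (3,1):
0 1 1 1 1
1 0 1 1 0
0 1 0 0 0
0 1 1 0 0

After press 4 at (0,3):
0 1 0 0 0
1 0 1 0 0
0 1 0 0 0
0 1 1 0 0

Answer: 0 1 0 0 0
1 0 1 0 0
0 1 0 0 0
0 1 1 0 0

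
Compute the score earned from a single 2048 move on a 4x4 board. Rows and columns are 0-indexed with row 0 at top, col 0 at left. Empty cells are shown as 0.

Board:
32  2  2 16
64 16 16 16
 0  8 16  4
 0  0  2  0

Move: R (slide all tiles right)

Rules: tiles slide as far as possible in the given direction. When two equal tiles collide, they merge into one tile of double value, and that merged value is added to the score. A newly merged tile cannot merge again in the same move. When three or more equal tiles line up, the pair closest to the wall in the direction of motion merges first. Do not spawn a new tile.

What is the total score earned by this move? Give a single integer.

Answer: 36

Derivation:
Slide right:
row 0: [32, 2, 2, 16] -> [0, 32, 4, 16]  score +4 (running 4)
row 1: [64, 16, 16, 16] -> [0, 64, 16, 32]  score +32 (running 36)
row 2: [0, 8, 16, 4] -> [0, 8, 16, 4]  score +0 (running 36)
row 3: [0, 0, 2, 0] -> [0, 0, 0, 2]  score +0 (running 36)
Board after move:
 0 32  4 16
 0 64 16 32
 0  8 16  4
 0  0  0  2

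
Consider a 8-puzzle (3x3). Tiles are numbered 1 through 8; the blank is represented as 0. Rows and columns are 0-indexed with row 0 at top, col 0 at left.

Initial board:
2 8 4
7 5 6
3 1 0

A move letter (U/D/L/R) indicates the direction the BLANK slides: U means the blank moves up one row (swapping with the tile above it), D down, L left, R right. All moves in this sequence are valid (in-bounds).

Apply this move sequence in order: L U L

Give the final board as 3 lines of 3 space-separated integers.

After move 1 (L):
2 8 4
7 5 6
3 0 1

After move 2 (U):
2 8 4
7 0 6
3 5 1

After move 3 (L):
2 8 4
0 7 6
3 5 1

Answer: 2 8 4
0 7 6
3 5 1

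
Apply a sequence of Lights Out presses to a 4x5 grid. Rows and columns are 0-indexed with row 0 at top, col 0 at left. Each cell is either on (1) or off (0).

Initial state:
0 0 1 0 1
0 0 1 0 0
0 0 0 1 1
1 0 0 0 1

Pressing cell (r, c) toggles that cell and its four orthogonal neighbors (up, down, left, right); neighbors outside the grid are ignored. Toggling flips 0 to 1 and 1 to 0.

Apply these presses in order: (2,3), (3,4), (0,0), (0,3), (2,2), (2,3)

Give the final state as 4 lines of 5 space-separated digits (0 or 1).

Answer: 1 1 0 1 0
1 0 0 1 0
0 1 1 0 0
1 0 1 1 0

Derivation:
After press 1 at (2,3):
0 0 1 0 1
0 0 1 1 0
0 0 1 0 0
1 0 0 1 1

After press 2 at (3,4):
0 0 1 0 1
0 0 1 1 0
0 0 1 0 1
1 0 0 0 0

After press 3 at (0,0):
1 1 1 0 1
1 0 1 1 0
0 0 1 0 1
1 0 0 0 0

After press 4 at (0,3):
1 1 0 1 0
1 0 1 0 0
0 0 1 0 1
1 0 0 0 0

After press 5 at (2,2):
1 1 0 1 0
1 0 0 0 0
0 1 0 1 1
1 0 1 0 0

After press 6 at (2,3):
1 1 0 1 0
1 0 0 1 0
0 1 1 0 0
1 0 1 1 0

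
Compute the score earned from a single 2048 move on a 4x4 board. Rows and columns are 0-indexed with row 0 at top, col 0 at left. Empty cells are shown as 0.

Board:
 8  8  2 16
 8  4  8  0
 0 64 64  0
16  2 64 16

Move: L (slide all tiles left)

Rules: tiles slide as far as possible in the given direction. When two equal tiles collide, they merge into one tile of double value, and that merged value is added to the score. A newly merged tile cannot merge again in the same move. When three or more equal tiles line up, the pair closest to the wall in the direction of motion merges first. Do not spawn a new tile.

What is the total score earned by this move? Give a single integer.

Answer: 144

Derivation:
Slide left:
row 0: [8, 8, 2, 16] -> [16, 2, 16, 0]  score +16 (running 16)
row 1: [8, 4, 8, 0] -> [8, 4, 8, 0]  score +0 (running 16)
row 2: [0, 64, 64, 0] -> [128, 0, 0, 0]  score +128 (running 144)
row 3: [16, 2, 64, 16] -> [16, 2, 64, 16]  score +0 (running 144)
Board after move:
 16   2  16   0
  8   4   8   0
128   0   0   0
 16   2  64  16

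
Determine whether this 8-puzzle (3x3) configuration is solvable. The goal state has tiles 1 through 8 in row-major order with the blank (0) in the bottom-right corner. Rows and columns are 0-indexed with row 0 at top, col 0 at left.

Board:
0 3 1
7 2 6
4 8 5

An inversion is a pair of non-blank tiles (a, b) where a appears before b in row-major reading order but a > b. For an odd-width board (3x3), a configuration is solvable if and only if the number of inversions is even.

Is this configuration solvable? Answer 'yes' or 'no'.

Inversions (pairs i<j in row-major order where tile[i] > tile[j] > 0): 9
9 is odd, so the puzzle is not solvable.

Answer: no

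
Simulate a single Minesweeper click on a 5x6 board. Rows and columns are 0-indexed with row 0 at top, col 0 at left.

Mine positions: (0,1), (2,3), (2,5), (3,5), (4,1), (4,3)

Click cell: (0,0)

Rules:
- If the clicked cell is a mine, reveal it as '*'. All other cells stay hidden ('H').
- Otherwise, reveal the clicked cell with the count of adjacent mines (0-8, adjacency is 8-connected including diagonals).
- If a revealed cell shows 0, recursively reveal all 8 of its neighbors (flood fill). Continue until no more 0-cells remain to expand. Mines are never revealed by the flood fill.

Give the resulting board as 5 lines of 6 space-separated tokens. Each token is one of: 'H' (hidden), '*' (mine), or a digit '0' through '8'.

1 H H H H H
H H H H H H
H H H H H H
H H H H H H
H H H H H H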